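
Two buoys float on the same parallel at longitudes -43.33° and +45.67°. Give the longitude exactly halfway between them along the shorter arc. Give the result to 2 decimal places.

+1.17°

Signed shortest Δλ from -43.33° to +45.67° is +89.00°.
Midpoint longitude = -43.33° + (+89.00°)/2 = -43.33° + 44.50° = +1.17°.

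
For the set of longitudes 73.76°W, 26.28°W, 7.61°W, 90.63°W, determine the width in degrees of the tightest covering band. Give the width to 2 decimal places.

Sort the longitudes: -90.63°, -73.76°, -26.28°, -7.61°.
Eastward gaps between consecutive values (wrapping around): 16.87°, 47.48°, 18.67°, 276.98°.
Largest gap = 276.98° ⇒ minimal covering band is its complement: 360° − 276.98° = 83.02°.
Band runs from -90.63° eastward to -7.61°.

83.02°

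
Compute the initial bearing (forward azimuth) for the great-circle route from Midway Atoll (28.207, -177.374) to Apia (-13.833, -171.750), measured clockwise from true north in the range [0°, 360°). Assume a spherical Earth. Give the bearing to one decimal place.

Δλ = -171.750 − -177.374 = 5.624°.
θ = atan2( sin Δλ · cos φ₂ , cos φ₁ · sin φ₂ − sin φ₁ · cos φ₂ · cos Δλ )
  = atan2(0.09516, -0.66744) = 171.886° → normalised to [0°, 360°): 171.886°.

171.9°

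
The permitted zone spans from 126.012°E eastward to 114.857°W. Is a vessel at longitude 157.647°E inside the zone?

Yes

Band width going east from +126.012° to -114.857°: ((-114.857 − 126.012) mod 360) = 119.131°.
Offset of +157.647° east of the west edge: ((157.647 − 126.012) mod 360) = 31.635°.
31.635° ≤ 119.131° ⇒ inside.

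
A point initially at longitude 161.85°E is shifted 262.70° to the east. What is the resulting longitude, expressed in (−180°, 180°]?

64.55°E

Start at +161.85°; shift +262.70° → +424.55°.
+424.55° lies outside (−180°, 180°]; subtract 360° → +64.55°.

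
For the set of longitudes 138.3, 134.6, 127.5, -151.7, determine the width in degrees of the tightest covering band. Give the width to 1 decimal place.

80.8°

Sort the longitudes: -151.7°, +127.5°, +134.6°, +138.3°.
Eastward gaps between consecutive values (wrapping around): 279.2°, 7.1°, 3.7°, 70.0°.
Largest gap = 279.2° ⇒ minimal covering band is its complement: 360° − 279.2° = 80.8°.
Band runs from +127.5° eastward to -151.7°, crossing the antimeridian.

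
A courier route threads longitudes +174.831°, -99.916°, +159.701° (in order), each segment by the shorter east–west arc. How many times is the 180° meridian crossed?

Leg 1: +174.831° → -99.916°, shortest Δλ = 85.253° (east) — crosses 180°.
Leg 2: -99.916° → +159.701°, shortest Δλ = -100.383° (west) — crosses 180°.
Total crossings: 2.

2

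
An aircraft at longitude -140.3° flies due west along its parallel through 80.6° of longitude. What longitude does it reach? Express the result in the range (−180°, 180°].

Start at -140.3°; shift −80.6° → -220.9°.
-220.9° lies outside (−180°, 180°]; add 360° → +139.1°.

+139.1°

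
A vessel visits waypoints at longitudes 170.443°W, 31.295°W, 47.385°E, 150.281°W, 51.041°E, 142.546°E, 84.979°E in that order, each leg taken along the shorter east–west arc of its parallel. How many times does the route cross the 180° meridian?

2

Leg 1: -170.443° → -31.295°, shortest Δλ = 139.148° (east) — does not cross 180°.
Leg 2: -31.295° → +47.385°, shortest Δλ = 78.68° (east) — does not cross 180°.
Leg 3: +47.385° → -150.281°, shortest Δλ = 162.334° (east) — crosses 180°.
Leg 4: -150.281° → +51.041°, shortest Δλ = -158.678° (west) — crosses 180°.
Leg 5: +51.041° → +142.546°, shortest Δλ = 91.505° (east) — does not cross 180°.
Leg 6: +142.546° → +84.979°, shortest Δλ = -57.567° (west) — does not cross 180°.
Total crossings: 2.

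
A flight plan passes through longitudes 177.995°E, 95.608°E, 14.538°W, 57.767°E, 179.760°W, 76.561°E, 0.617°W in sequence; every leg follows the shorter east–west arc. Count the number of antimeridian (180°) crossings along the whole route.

Leg 1: +177.995° → +95.608°, shortest Δλ = -82.387° (west) — does not cross 180°.
Leg 2: +95.608° → -14.538°, shortest Δλ = -110.146° (west) — does not cross 180°.
Leg 3: -14.538° → +57.767°, shortest Δλ = 72.305° (east) — does not cross 180°.
Leg 4: +57.767° → -179.760°, shortest Δλ = 122.473° (east) — crosses 180°.
Leg 5: -179.760° → +76.561°, shortest Δλ = -103.679° (west) — crosses 180°.
Leg 6: +76.561° → -0.617°, shortest Δλ = -77.178° (west) — does not cross 180°.
Total crossings: 2.

2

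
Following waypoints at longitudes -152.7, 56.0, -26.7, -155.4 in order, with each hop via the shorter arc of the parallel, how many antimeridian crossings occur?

1

Leg 1: -152.7° → +56.0°, shortest Δλ = -151.3° (west) — crosses 180°.
Leg 2: +56.0° → -26.7°, shortest Δλ = -82.7° (west) — does not cross 180°.
Leg 3: -26.7° → -155.4°, shortest Δλ = -128.7° (west) — does not cross 180°.
Total crossings: 1.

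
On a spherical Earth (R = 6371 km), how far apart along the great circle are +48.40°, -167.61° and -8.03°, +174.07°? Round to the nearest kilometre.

Δλ = 174.07 − -167.61 = 341.68°; wrapped into (−180°, 180°]: -18.32°.
Δφ = -8.03 − 48.40 = -56.43°.
a = sin²(Δφ/2) + cos φ₁ · cos φ₂ · sin²(Δλ/2) = 0.240183.
c = 2·atan2(√a, √(1−a)) = 1.02437 rad → d = 6371·c ≈ 6526.28 km.

6526 km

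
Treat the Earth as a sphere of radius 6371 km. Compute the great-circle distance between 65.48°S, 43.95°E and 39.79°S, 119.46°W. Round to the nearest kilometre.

Δλ = -119.46 − 43.95 = -163.41°.
Δφ = -39.79 − -65.48 = 25.69°.
a = sin²(Δφ/2) + cos φ₁ · cos φ₂ · sin²(Δλ/2) = 0.361679.
c = 2·atan2(√a, √(1−a)) = 1.29050 rad → d = 6371·c ≈ 8221.76 km.

8222 km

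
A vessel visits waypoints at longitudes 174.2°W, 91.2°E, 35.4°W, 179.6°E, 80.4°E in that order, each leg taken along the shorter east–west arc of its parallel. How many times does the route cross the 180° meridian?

2

Leg 1: -174.2° → +91.2°, shortest Δλ = -94.6° (west) — crosses 180°.
Leg 2: +91.2° → -35.4°, shortest Δλ = -126.6° (west) — does not cross 180°.
Leg 3: -35.4° → +179.6°, shortest Δλ = -145.0° (west) — crosses 180°.
Leg 4: +179.6° → +80.4°, shortest Δλ = -99.2° (west) — does not cross 180°.
Total crossings: 2.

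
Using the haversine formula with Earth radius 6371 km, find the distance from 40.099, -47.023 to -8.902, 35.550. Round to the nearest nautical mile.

5410 nmi

Δλ = 35.550 − -47.023 = 82.573°.
Δφ = -8.902 − 40.099 = -49.001°.
a = sin²(Δφ/2) + cos φ₁ · cos φ₂ · sin²(Δλ/2) = 0.500993.
c = 2·atan2(√a, √(1−a)) = 1.57278 rad → d = 6371·c ≈ 10020.20 km ≈ 5410.47 nmi.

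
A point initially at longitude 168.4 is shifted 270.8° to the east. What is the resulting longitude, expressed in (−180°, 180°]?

Start at +168.4°; shift +270.8° → +439.2°.
+439.2° lies outside (−180°, 180°]; subtract 360° → +79.2°.

+79.2°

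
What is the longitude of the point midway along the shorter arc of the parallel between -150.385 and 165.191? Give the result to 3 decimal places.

-172.597°

Signed shortest Δλ from -150.385° to +165.191° is -44.424°.
Midpoint longitude = -150.385° + (-44.424°)/2 = -150.385° − 22.212° = -172.597°.
(The naïve average (-150.385 + +165.191)/2 = 7.403° is on the wrong side of the globe.)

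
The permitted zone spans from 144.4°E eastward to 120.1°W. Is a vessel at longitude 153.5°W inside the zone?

Band width going east from +144.4° to -120.1°: ((-120.1 − 144.4) mod 360) = 95.5°.
Offset of -153.5° east of the west edge: ((-153.5 − 144.4) mod 360) = 62.1°.
62.1° ≤ 95.5° ⇒ inside.

Yes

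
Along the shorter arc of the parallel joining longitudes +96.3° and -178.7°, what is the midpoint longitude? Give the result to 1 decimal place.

+138.8°

Signed shortest Δλ from +96.3° to -178.7° is +85.0°.
Midpoint longitude = +96.3° + (+85.0°)/2 = +96.3° + 42.5° = +138.8°.
(The naïve average (+96.3 + -178.7)/2 = -41.2° is on the wrong side of the globe.)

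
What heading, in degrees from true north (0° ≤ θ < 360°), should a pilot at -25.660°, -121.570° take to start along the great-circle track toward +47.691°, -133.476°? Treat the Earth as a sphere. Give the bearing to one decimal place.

Δλ = -133.476 − -121.570 = -11.906°.
θ = atan2( sin Δλ · cos φ₂ , cos φ₁ · sin φ₂ − sin φ₁ · cos φ₂ · cos Δλ )
  = atan2(-0.13887, 0.95181) = -8.301° → normalised to [0°, 360°): 351.699°.

351.7°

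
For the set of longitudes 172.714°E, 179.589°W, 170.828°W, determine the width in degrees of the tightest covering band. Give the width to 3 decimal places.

Sort the longitudes: -179.589°, -170.828°, +172.714°.
Eastward gaps between consecutive values (wrapping around): 8.761°, 343.542°, 7.697°.
Largest gap = 343.542° ⇒ minimal covering band is its complement: 360° − 343.542° = 16.458°.
Band runs from +172.714° eastward to -170.828°, crossing the antimeridian.

16.458°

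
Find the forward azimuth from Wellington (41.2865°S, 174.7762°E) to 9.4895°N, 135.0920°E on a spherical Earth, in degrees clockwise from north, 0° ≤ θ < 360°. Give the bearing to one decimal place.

Δλ = 135.0920 − 174.7762 = -39.6842°.
θ = atan2( sin Δλ · cos φ₂ , cos φ₁ · sin φ₂ − sin φ₁ · cos φ₂ · cos Δλ )
  = atan2(-0.62982, 0.62472) = -45.233° → normalised to [0°, 360°): 314.767°.

314.8°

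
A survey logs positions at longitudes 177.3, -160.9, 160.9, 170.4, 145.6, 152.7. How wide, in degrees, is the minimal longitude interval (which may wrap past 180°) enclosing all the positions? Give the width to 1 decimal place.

53.5°

Sort the longitudes: -160.9°, +145.6°, +152.7°, +160.9°, +170.4°, +177.3°.
Eastward gaps between consecutive values (wrapping around): 306.5°, 7.1°, 8.2°, 9.5°, 6.9°, 21.8°.
Largest gap = 306.5° ⇒ minimal covering band is its complement: 360° − 306.5° = 53.5°.
Band runs from +145.6° eastward to -160.9°, crossing the antimeridian.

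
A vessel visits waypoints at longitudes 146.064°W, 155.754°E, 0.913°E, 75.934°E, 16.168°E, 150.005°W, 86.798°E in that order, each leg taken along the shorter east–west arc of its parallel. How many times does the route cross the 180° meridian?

Leg 1: -146.064° → +155.754°, shortest Δλ = -58.182° (west) — crosses 180°.
Leg 2: +155.754° → +0.913°, shortest Δλ = -154.841° (west) — does not cross 180°.
Leg 3: +0.913° → +75.934°, shortest Δλ = 75.021° (east) — does not cross 180°.
Leg 4: +75.934° → +16.168°, shortest Δλ = -59.766° (west) — does not cross 180°.
Leg 5: +16.168° → -150.005°, shortest Δλ = -166.173° (west) — does not cross 180°.
Leg 6: -150.005° → +86.798°, shortest Δλ = -123.197° (west) — crosses 180°.
Total crossings: 2.

2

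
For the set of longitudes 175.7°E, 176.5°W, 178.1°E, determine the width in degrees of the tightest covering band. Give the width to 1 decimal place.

7.8°

Sort the longitudes: -176.5°, +175.7°, +178.1°.
Eastward gaps between consecutive values (wrapping around): 352.2°, 2.4°, 5.4°.
Largest gap = 352.2° ⇒ minimal covering band is its complement: 360° − 352.2° = 7.8°.
Band runs from +175.7° eastward to -176.5°, crossing the antimeridian.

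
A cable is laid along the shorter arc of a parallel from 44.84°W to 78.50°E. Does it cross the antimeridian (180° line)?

Signed shortest Δλ = ((78.50 − -44.84 + 180) mod 360) − 180 = 123.34°.
Going east by 123.34° from -44.84° reaches +78.50° without touching 180°.

No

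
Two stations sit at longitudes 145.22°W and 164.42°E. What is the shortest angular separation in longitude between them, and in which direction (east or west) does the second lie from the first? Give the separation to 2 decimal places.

Raw difference: 164.42 − -145.22 = 309.64°.
Normalise into (−180°, 180°]: 309.64° − 360° = -50.36°.
Negative ⇒ the second point lies to the west; separation 50.36°.

50.36° west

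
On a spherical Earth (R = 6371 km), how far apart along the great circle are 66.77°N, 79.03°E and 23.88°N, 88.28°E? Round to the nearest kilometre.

4813 km

Δλ = 88.28 − 79.03 = 9.25°.
Δφ = 23.88 − 66.77 = -42.89°.
a = sin²(Δφ/2) + cos φ₁ · cos φ₂ · sin²(Δλ/2) = 0.136014.
c = 2·atan2(√a, √(1−a)) = 0.75544 rad → d = 6371·c ≈ 4812.89 km.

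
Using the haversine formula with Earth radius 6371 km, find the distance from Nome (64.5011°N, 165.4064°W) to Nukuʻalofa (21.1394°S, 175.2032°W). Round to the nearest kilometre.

9560 km

Δλ = -175.2032 − -165.4064 = -9.7968°.
Δφ = -21.1394 − 64.5011 = -85.6405°.
a = sin²(Δφ/2) + cos φ₁ · cos φ₂ · sin²(Δλ/2) = 0.464921.
c = 2·atan2(√a, √(1−a)) = 1.50058 rad → d = 6371·c ≈ 9560.19 km.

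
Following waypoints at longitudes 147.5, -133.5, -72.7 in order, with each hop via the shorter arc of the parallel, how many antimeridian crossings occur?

Leg 1: +147.5° → -133.5°, shortest Δλ = 79.0° (east) — crosses 180°.
Leg 2: -133.5° → -72.7°, shortest Δλ = 60.8° (east) — does not cross 180°.
Total crossings: 1.

1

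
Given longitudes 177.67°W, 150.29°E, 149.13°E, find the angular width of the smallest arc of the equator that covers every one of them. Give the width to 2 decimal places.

33.20°

Sort the longitudes: -177.67°, +149.13°, +150.29°.
Eastward gaps between consecutive values (wrapping around): 326.80°, 1.16°, 32.04°.
Largest gap = 326.80° ⇒ minimal covering band is its complement: 360° − 326.80° = 33.20°.
Band runs from +149.13° eastward to -177.67°, crossing the antimeridian.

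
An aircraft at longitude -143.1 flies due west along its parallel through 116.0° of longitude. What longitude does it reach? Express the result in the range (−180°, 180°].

Start at -143.1°; shift −116.0° → -259.1°.
-259.1° lies outside (−180°, 180°]; add 360° → +100.9°.

+100.9°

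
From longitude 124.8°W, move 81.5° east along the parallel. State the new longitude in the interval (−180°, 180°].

43.3°W

Start at -124.8°; shift +81.5° → -43.3°.
-43.3° already lies in (−180°, 180°].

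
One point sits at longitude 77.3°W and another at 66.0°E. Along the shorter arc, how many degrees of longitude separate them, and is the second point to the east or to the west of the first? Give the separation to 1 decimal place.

143.3° east

Raw difference: 66.0 − -77.3 = 143.3°.
Normalise into (−180°, 180°]: 143.3° stays 143.3°.
Positive ⇒ the second point lies to the east; separation 143.3°.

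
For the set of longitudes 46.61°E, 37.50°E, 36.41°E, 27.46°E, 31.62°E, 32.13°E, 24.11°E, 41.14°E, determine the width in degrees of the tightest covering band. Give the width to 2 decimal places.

Sort the longitudes: +24.11°, +27.46°, +31.62°, +32.13°, +36.41°, +37.50°, +41.14°, +46.61°.
Eastward gaps between consecutive values (wrapping around): 3.35°, 4.16°, 0.51°, 4.28°, 1.09°, 3.64°, 5.47°, 337.50°.
Largest gap = 337.50° ⇒ minimal covering band is its complement: 360° − 337.50° = 22.50°.
Band runs from +24.11° eastward to +46.61°.

22.50°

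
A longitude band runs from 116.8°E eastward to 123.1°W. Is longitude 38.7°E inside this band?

Band width going east from +116.8° to -123.1°: ((-123.1 − 116.8) mod 360) = 120.1°.
Offset of +38.7° east of the west edge: ((38.7 − 116.8) mod 360) = 281.9°.
281.9° > 120.1° ⇒ outside.

No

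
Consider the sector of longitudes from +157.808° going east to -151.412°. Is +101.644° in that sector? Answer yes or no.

No

Band width going east from +157.808° to -151.412°: ((-151.412 − 157.808) mod 360) = 50.780°.
Offset of +101.644° east of the west edge: ((101.644 − 157.808) mod 360) = 303.836°.
303.836° > 50.780° ⇒ outside.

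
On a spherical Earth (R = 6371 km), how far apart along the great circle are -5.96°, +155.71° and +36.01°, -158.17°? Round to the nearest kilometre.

6697 km

Δλ = -158.17 − 155.71 = -313.88°; wrapped into (−180°, 180°]: 46.12°.
Δφ = 36.01 − -5.96 = 41.97°.
a = sin²(Δφ/2) + cos φ₁ · cos φ₂ · sin²(Δλ/2) = 0.251689.
c = 2·atan2(√a, √(1−a)) = 1.05109 rad → d = 6371·c ≈ 6696.52 km.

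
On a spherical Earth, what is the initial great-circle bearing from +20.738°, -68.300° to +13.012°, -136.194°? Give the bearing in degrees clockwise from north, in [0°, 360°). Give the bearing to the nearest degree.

Δλ = -136.194 − -68.300 = -67.894°.
θ = atan2( sin Δλ · cos φ₂ , cos φ₁ · sin φ₂ − sin φ₁ · cos φ₂ · cos Δλ )
  = atan2(-0.90270, 0.08074) = -84.889° → normalised to [0°, 360°): 275.111°.

275°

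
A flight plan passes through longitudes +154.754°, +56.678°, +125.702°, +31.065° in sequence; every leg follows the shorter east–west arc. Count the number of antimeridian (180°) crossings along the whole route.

Leg 1: +154.754° → +56.678°, shortest Δλ = -98.076° (west) — does not cross 180°.
Leg 2: +56.678° → +125.702°, shortest Δλ = 69.024° (east) — does not cross 180°.
Leg 3: +125.702° → +31.065°, shortest Δλ = -94.637° (west) — does not cross 180°.
Total crossings: 0.

0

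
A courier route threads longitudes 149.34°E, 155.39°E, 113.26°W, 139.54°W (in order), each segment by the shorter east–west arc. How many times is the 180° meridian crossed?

1

Leg 1: +149.34° → +155.39°, shortest Δλ = 6.05° (east) — does not cross 180°.
Leg 2: +155.39° → -113.26°, shortest Δλ = 91.35° (east) — crosses 180°.
Leg 3: -113.26° → -139.54°, shortest Δλ = -26.28° (west) — does not cross 180°.
Total crossings: 1.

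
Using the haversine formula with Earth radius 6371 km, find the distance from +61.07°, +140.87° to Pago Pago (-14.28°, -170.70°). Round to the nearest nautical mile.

5076 nmi

Δλ = -170.70 − 140.87 = -311.57°; wrapped into (−180°, 180°]: 48.43°.
Δφ = -14.28 − 61.07 = -75.35°.
a = sin²(Δφ/2) + cos φ₁ · cos φ₂ · sin²(Δλ/2) = 0.452410.
c = 2·atan2(√a, √(1−a)) = 1.47547 rad → d = 6371·c ≈ 9400.23 km ≈ 5075.72 nmi.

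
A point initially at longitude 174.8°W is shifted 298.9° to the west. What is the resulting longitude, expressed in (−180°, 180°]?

Start at -174.8°; shift −298.9° → -473.7°.
-473.7° lies outside (−180°, 180°]; add 360° → -113.7°.

113.7°W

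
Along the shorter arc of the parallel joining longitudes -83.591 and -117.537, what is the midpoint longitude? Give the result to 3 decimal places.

-100.564°

Signed shortest Δλ from -83.591° to -117.537° is -33.946°.
Midpoint longitude = -83.591° + (-33.946°)/2 = -83.591° − 16.973° = -100.564°.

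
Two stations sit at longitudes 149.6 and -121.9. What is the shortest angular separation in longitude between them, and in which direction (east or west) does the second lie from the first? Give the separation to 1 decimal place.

88.5° east

Raw difference: -121.9 − 149.6 = -271.5°.
Normalise into (−180°, 180°]: -271.5° + 360° = 88.5°.
Positive ⇒ the second point lies to the east; separation 88.5°.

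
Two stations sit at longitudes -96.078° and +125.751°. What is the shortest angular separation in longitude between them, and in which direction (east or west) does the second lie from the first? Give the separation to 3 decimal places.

Raw difference: 125.751 − -96.078 = 221.829°.
Normalise into (−180°, 180°]: 221.829° − 360° = -138.171°.
Negative ⇒ the second point lies to the west; separation 138.171°.

138.171° west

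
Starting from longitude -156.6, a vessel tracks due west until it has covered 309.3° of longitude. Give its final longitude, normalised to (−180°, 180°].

Start at -156.6°; shift −309.3° → -465.9°.
-465.9° lies outside (−180°, 180°]; add 360° → -105.9°.

-105.9°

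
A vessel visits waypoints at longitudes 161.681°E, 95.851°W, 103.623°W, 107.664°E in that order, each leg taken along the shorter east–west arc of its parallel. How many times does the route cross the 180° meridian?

Leg 1: +161.681° → -95.851°, shortest Δλ = 102.468° (east) — crosses 180°.
Leg 2: -95.851° → -103.623°, shortest Δλ = -7.772° (west) — does not cross 180°.
Leg 3: -103.623° → +107.664°, shortest Δλ = -148.713° (west) — crosses 180°.
Total crossings: 2.

2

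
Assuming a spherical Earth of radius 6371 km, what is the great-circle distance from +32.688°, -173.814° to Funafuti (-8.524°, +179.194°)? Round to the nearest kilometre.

Δλ = 179.194 − -173.814 = 353.008°; wrapped into (−180°, 180°]: -6.992°.
Δφ = -8.524 − 32.688 = -41.212°.
a = sin²(Δφ/2) + cos φ₁ · cos φ₂ · sin²(Δλ/2) = 0.126956.
c = 2·atan2(√a, √(1−a)) = 0.72863 rad → d = 6371·c ≈ 4642.10 km.

4642 km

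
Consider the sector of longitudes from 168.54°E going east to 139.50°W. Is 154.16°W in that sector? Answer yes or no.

Yes

Band width going east from +168.54° to -139.50°: ((-139.50 − 168.54) mod 360) = 51.96°.
Offset of -154.16° east of the west edge: ((-154.16 − 168.54) mod 360) = 37.30°.
37.30° ≤ 51.96° ⇒ inside.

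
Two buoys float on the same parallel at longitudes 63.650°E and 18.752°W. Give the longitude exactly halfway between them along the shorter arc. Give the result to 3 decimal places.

22.449°E

Signed shortest Δλ from +63.650° to -18.752° is -82.402°.
Midpoint longitude = +63.650° + (-82.402°)/2 = +63.650° − 41.201° = +22.449°.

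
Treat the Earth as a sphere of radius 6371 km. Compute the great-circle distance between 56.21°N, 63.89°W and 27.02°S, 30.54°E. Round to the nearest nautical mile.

Δλ = 30.54 − -63.89 = 94.43°.
Δφ = -27.02 − 56.21 = -83.23°.
a = sin²(Δφ/2) + cos φ₁ · cos φ₂ · sin²(Δλ/2) = 0.707915.
c = 2·atan2(√a, √(1−a)) = 1.99965 rad → d = 6371·c ≈ 12739.78 km ≈ 6878.93 nmi.

6879 nmi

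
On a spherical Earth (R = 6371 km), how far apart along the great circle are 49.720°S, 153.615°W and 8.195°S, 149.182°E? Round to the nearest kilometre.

6995 km

Δλ = 149.182 − -153.615 = 302.797°; wrapped into (−180°, 180°]: -57.203°.
Δφ = -8.195 − -49.720 = 41.525°.
a = sin²(Δφ/2) + cos φ₁ · cos φ₂ · sin²(Δλ/2) = 0.272316.
c = 2·atan2(√a, √(1−a)) = 1.09801 rad → d = 6371·c ≈ 6995.43 km.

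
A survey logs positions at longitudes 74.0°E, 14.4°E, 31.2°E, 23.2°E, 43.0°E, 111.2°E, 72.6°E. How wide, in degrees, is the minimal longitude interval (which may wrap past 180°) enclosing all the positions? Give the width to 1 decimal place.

Sort the longitudes: +14.4°, +23.2°, +31.2°, +43.0°, +72.6°, +74.0°, +111.2°.
Eastward gaps between consecutive values (wrapping around): 8.8°, 8.0°, 11.8°, 29.6°, 1.4°, 37.2°, 263.2°.
Largest gap = 263.2° ⇒ minimal covering band is its complement: 360° − 263.2° = 96.8°.
Band runs from +14.4° eastward to +111.2°.

96.8°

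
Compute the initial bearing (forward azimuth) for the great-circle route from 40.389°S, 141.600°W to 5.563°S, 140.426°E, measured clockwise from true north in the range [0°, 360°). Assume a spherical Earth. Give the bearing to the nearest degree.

Δλ = 140.426 − -141.600 = 282.026°; wrapped into (−180°, 180°]: -77.974°.
θ = atan2( sin Δλ · cos φ₂ , cos φ₁ · sin φ₂ − sin φ₁ · cos φ₂ · cos Δλ )
  = atan2(-0.97345, 0.06054) = -86.441° → normalised to [0°, 360°): 273.559°.

274°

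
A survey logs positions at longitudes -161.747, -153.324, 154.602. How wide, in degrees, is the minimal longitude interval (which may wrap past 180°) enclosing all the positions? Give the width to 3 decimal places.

Sort the longitudes: -161.747°, -153.324°, +154.602°.
Eastward gaps between consecutive values (wrapping around): 8.423°, 307.926°, 43.651°.
Largest gap = 307.926° ⇒ minimal covering band is its complement: 360° − 307.926° = 52.074°.
Band runs from +154.602° eastward to -153.324°, crossing the antimeridian.

52.074°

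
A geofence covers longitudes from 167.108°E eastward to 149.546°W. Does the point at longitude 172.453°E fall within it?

Band width going east from +167.108° to -149.546°: ((-149.546 − 167.108) mod 360) = 43.346°.
Offset of +172.453° east of the west edge: ((172.453 − 167.108) mod 360) = 5.345°.
5.345° ≤ 43.346° ⇒ inside.

Yes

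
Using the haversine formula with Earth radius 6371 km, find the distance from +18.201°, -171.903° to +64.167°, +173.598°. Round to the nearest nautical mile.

Δλ = 173.598 − -171.903 = 345.501°; wrapped into (−180°, 180°]: -14.499°.
Δφ = 64.167 − 18.201 = 45.966°.
a = sin²(Δφ/2) + cos φ₁ · cos φ₂ · sin²(Δλ/2) = 0.159049.
c = 2·atan2(√a, √(1−a)) = 0.82044 rad → d = 6371·c ≈ 5227.00 km ≈ 2822.36 nmi.

2822 nmi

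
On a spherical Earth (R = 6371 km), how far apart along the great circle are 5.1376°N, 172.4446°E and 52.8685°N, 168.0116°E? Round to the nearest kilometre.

5323 km

Δλ = 168.0116 − 172.4446 = -4.4330°.
Δφ = 52.8685 − 5.1376 = 47.7309°.
a = sin²(Δφ/2) + cos φ₁ · cos φ₂ · sin²(Δλ/2) = 0.164593.
c = 2·atan2(√a, √(1−a)) = 0.83549 rad → d = 6371·c ≈ 5322.90 km.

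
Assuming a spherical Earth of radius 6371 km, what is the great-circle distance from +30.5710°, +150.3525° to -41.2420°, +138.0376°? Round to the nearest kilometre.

8085 km

Δλ = 138.0376 − 150.3525 = -12.3149°.
Δφ = -41.2420 − 30.5710 = -71.8130°.
a = sin²(Δφ/2) + cos φ₁ · cos φ₂ · sin²(Δλ/2) = 0.351389.
c = 2·atan2(√a, √(1−a)) = 1.26901 rad → d = 6371·c ≈ 8084.89 km.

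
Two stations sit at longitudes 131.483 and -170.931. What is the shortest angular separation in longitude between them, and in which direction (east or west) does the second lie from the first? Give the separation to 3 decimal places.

Raw difference: -170.931 − 131.483 = -302.414°.
Normalise into (−180°, 180°]: -302.414° + 360° = 57.586°.
Positive ⇒ the second point lies to the east; separation 57.586°.

57.586° east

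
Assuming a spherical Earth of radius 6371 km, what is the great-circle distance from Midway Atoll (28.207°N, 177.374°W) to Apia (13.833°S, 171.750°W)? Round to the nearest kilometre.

4714 km

Δλ = -171.750 − -177.374 = 5.624°.
Δφ = -13.833 − 28.207 = -42.040°.
a = sin²(Δφ/2) + cos φ₁ · cos φ₂ · sin²(Δλ/2) = 0.130721.
c = 2·atan2(√a, √(1−a)) = 0.73987 rad → d = 6371·c ≈ 4713.69 km.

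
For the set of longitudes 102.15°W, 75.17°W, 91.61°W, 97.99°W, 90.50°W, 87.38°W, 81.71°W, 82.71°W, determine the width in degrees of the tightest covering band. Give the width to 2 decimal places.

Sort the longitudes: -102.15°, -97.99°, -91.61°, -90.50°, -87.38°, -82.71°, -81.71°, -75.17°.
Eastward gaps between consecutive values (wrapping around): 4.16°, 6.38°, 1.11°, 3.12°, 4.67°, 1.00°, 6.54°, 333.02°.
Largest gap = 333.02° ⇒ minimal covering band is its complement: 360° − 333.02° = 26.98°.
Band runs from -102.15° eastward to -75.17°.

26.98°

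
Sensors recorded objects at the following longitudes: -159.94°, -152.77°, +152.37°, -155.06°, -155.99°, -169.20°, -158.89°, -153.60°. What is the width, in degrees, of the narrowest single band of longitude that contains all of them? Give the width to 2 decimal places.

Sort the longitudes: -169.20°, -159.94°, -158.89°, -155.99°, -155.06°, -153.60°, -152.77°, +152.37°.
Eastward gaps between consecutive values (wrapping around): 9.26°, 1.05°, 2.90°, 0.93°, 1.46°, 0.83°, 305.14°, 38.43°.
Largest gap = 305.14° ⇒ minimal covering band is its complement: 360° − 305.14° = 54.86°.
Band runs from +152.37° eastward to -152.77°, crossing the antimeridian.

54.86°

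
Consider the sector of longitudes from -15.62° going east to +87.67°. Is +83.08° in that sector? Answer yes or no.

Band width going east from -15.62° to +87.67°: ((87.67 − -15.62) mod 360) = 103.29°.
Offset of +83.08° east of the west edge: ((83.08 − -15.62) mod 360) = 98.70°.
98.70° ≤ 103.29° ⇒ inside.

Yes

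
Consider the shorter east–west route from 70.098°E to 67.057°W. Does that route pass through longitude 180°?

No

Signed shortest Δλ = ((-67.057 − 70.098 + 180) mod 360) − 180 = -137.155°.
Going west by 137.155° from +70.098° reaches -67.057° without touching 180°.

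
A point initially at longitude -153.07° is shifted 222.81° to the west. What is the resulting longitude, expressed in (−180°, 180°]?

Start at -153.07°; shift −222.81° → -375.88°.
-375.88° lies outside (−180°, 180°]; add 360° → -15.88°.

-15.88°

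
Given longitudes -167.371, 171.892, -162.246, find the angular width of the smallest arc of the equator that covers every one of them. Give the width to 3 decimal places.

25.862°

Sort the longitudes: -167.371°, -162.246°, +171.892°.
Eastward gaps between consecutive values (wrapping around): 5.125°, 334.138°, 20.737°.
Largest gap = 334.138° ⇒ minimal covering band is its complement: 360° − 334.138° = 25.862°.
Band runs from +171.892° eastward to -162.246°, crossing the antimeridian.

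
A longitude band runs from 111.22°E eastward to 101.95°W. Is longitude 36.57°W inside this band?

No

Band width going east from +111.22° to -101.95°: ((-101.95 − 111.22) mod 360) = 146.83°.
Offset of -36.57° east of the west edge: ((-36.57 − 111.22) mod 360) = 212.21°.
212.21° > 146.83° ⇒ outside.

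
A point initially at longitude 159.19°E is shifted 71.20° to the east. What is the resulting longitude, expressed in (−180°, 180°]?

129.61°W

Start at +159.19°; shift +71.20° → +230.39°.
+230.39° lies outside (−180°, 180°]; subtract 360° → -129.61°.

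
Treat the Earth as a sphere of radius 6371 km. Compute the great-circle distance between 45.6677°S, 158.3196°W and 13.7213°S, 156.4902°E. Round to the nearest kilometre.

5515 km

Δλ = 156.4902 − -158.3196 = 314.8098°; wrapped into (−180°, 180°]: -45.1902°.
Δφ = -13.7213 − -45.6677 = 31.9464°.
a = sin²(Δφ/2) + cos φ₁ · cos φ₂ · sin²(Δλ/2) = 0.175945.
c = 2·atan2(√a, √(1−a)) = 0.86570 rad → d = 6371·c ≈ 5515.36 km.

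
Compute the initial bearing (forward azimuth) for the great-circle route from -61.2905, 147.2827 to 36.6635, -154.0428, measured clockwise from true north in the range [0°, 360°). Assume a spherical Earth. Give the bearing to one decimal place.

Δλ = -154.0428 − 147.2827 = -301.3255°; wrapped into (−180°, 180°]: 58.6745°.
θ = atan2( sin Δλ · cos φ₂ , cos φ₁ · sin φ₂ − sin φ₁ · cos φ₂ · cos Δλ )
  = atan2(0.68522, 0.65261) = 46.397° → normalised to [0°, 360°): 46.397°.

46.4°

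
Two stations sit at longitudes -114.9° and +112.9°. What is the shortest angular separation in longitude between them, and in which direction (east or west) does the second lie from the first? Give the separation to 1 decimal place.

132.2° west

Raw difference: 112.9 − -114.9 = 227.8°.
Normalise into (−180°, 180°]: 227.8° − 360° = -132.2°.
Negative ⇒ the second point lies to the west; separation 132.2°.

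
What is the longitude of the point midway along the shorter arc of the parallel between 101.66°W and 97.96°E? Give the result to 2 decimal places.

178.15°E

Signed shortest Δλ from -101.66° to +97.96° is -160.38°.
Midpoint longitude = -101.66° + (-160.38°)/2 = -101.66° − 80.19° = -181.85°.
Normalise into (−180°, 180°]: +178.15°.
(The naïve average (-101.66 + +97.96)/2 = -1.85° is on the wrong side of the globe.)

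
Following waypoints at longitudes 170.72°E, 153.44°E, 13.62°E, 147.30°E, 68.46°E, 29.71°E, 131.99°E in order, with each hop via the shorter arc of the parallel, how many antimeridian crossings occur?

0

Leg 1: +170.72° → +153.44°, shortest Δλ = -17.28° (west) — does not cross 180°.
Leg 2: +153.44° → +13.62°, shortest Δλ = -139.82° (west) — does not cross 180°.
Leg 3: +13.62° → +147.30°, shortest Δλ = 133.68° (east) — does not cross 180°.
Leg 4: +147.30° → +68.46°, shortest Δλ = -78.84° (west) — does not cross 180°.
Leg 5: +68.46° → +29.71°, shortest Δλ = -38.75° (west) — does not cross 180°.
Leg 6: +29.71° → +131.99°, shortest Δλ = 102.28° (east) — does not cross 180°.
Total crossings: 0.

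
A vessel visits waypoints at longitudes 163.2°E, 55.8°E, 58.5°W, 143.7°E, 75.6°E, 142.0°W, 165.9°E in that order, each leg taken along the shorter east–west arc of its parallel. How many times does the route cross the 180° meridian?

Leg 1: +163.2° → +55.8°, shortest Δλ = -107.4° (west) — does not cross 180°.
Leg 2: +55.8° → -58.5°, shortest Δλ = -114.3° (west) — does not cross 180°.
Leg 3: -58.5° → +143.7°, shortest Δλ = -157.8° (west) — crosses 180°.
Leg 4: +143.7° → +75.6°, shortest Δλ = -68.1° (west) — does not cross 180°.
Leg 5: +75.6° → -142.0°, shortest Δλ = 142.4° (east) — crosses 180°.
Leg 6: -142.0° → +165.9°, shortest Δλ = -52.1° (west) — crosses 180°.
Total crossings: 3.

3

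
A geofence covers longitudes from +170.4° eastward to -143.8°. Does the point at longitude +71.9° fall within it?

Band width going east from +170.4° to -143.8°: ((-143.8 − 170.4) mod 360) = 45.8°.
Offset of +71.9° east of the west edge: ((71.9 − 170.4) mod 360) = 261.5°.
261.5° > 45.8° ⇒ outside.

No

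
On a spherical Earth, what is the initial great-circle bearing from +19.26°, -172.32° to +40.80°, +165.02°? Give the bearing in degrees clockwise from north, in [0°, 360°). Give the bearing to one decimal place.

323.0°

Δλ = 165.02 − -172.32 = 337.34°; wrapped into (−180°, 180°]: -22.66°.
θ = atan2( sin Δλ · cos φ₂ , cos φ₁ · sin φ₂ − sin φ₁ · cos φ₂ · cos Δλ )
  = atan2(-0.29164, 0.38643) = -37.042° → normalised to [0°, 360°): 322.958°.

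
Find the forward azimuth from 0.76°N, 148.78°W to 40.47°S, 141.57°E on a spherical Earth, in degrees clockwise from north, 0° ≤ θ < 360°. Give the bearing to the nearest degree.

228°

Δλ = 141.57 − -148.78 = 290.35°; wrapped into (−180°, 180°]: -69.65°.
θ = atan2( sin Δλ · cos φ₂ , cos φ₁ · sin φ₂ − sin φ₁ · cos φ₂ · cos Δλ )
  = atan2(-0.71326, -0.65250) = -132.453° → normalised to [0°, 360°): 227.547°.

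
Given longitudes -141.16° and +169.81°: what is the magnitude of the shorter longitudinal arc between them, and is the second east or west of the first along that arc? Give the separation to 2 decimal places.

Raw difference: 169.81 − -141.16 = 310.97°.
Normalise into (−180°, 180°]: 310.97° − 360° = -49.03°.
Negative ⇒ the second point lies to the west; separation 49.03°.

49.03° west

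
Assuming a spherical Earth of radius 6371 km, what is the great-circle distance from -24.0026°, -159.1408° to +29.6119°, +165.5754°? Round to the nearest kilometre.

7053 km

Δλ = 165.5754 − -159.1408 = 324.7162°; wrapped into (−180°, 180°]: -35.2838°.
Δφ = 29.6119 − -24.0026 = 53.6145°.
a = sin²(Δφ/2) + cos φ₁ · cos φ₂ · sin²(Δλ/2) = 0.276341.
c = 2·atan2(√a, √(1−a)) = 1.10703 rad → d = 6371·c ≈ 7052.89 km.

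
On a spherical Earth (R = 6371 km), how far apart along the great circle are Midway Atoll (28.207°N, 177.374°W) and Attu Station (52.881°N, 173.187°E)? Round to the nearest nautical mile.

Δλ = 173.187 − -177.374 = 350.561°; wrapped into (−180°, 180°]: -9.439°.
Δφ = 52.881 − 28.207 = 24.674°.
a = sin²(Δφ/2) + cos φ₁ · cos φ₂ · sin²(Δλ/2) = 0.049251.
c = 2·atan2(√a, √(1−a)) = 0.44758 rad → d = 6371·c ≈ 2851.53 km ≈ 1539.70 nmi.

1540 nmi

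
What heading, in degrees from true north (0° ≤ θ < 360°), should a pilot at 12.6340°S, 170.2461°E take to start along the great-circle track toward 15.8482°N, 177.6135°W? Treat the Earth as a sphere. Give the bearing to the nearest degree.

23°

Δλ = -177.6135 − 170.2461 = -347.8596°; wrapped into (−180°, 180°]: 12.1404°.
θ = atan2( sin Δλ · cos φ₂ , cos φ₁ · sin φ₂ − sin φ₁ · cos φ₂ · cos Δλ )
  = atan2(0.20231, 0.47218) = 23.194° → normalised to [0°, 360°): 23.194°.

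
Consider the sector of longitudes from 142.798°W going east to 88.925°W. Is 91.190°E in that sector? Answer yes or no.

No

Band width going east from -142.798° to -88.925°: ((-88.925 − -142.798) mod 360) = 53.873°.
Offset of +91.190° east of the west edge: ((91.190 − -142.798) mod 360) = 233.988°.
233.988° > 53.873° ⇒ outside.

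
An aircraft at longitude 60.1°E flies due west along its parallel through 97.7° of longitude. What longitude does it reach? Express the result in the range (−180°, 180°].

37.6°W

Start at +60.1°; shift −97.7° → -37.6°.
-37.6° already lies in (−180°, 180°].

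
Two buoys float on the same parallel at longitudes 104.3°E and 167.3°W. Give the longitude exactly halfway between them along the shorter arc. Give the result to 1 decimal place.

148.5°E

Signed shortest Δλ from +104.3° to -167.3° is +88.4°.
Midpoint longitude = +104.3° + (+88.4°)/2 = +104.3° + 44.2° = +148.5°.
(The naïve average (+104.3 + -167.3)/2 = -31.5° is on the wrong side of the globe.)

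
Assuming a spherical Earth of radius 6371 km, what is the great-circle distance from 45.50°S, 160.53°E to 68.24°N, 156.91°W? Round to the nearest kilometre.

13132 km

Δλ = -156.91 − 160.53 = -317.44°; wrapped into (−180°, 180°]: 42.56°.
Δφ = 68.24 − -45.50 = 113.74°.
a = sin²(Δφ/2) + cos φ₁ · cos φ₂ · sin²(Δλ/2) = 0.735518.
c = 2·atan2(√a, √(1−a)) = 2.06126 rad → d = 6371·c ≈ 13132.30 km.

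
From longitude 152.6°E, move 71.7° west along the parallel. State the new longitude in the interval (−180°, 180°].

80.9°E

Start at +152.6°; shift −71.7° → +80.9°.
+80.9° already lies in (−180°, 180°].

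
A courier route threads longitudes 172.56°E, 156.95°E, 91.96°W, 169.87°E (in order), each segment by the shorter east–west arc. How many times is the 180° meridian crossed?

2

Leg 1: +172.56° → +156.95°, shortest Δλ = -15.61° (west) — does not cross 180°.
Leg 2: +156.95° → -91.96°, shortest Δλ = 111.09° (east) — crosses 180°.
Leg 3: -91.96° → +169.87°, shortest Δλ = -98.17° (west) — crosses 180°.
Total crossings: 2.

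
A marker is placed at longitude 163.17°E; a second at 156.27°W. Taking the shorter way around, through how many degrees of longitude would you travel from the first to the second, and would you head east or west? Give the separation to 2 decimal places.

Raw difference: -156.27 − 163.17 = -319.44°.
Normalise into (−180°, 180°]: -319.44° + 360° = 40.56°.
Positive ⇒ the second point lies to the east; separation 40.56°.

40.56° east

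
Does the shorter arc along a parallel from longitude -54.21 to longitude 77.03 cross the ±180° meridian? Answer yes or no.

No

Signed shortest Δλ = ((77.03 − -54.21 + 180) mod 360) − 180 = 131.24°.
Going east by 131.24° from -54.21° reaches +77.03° without touching 180°.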